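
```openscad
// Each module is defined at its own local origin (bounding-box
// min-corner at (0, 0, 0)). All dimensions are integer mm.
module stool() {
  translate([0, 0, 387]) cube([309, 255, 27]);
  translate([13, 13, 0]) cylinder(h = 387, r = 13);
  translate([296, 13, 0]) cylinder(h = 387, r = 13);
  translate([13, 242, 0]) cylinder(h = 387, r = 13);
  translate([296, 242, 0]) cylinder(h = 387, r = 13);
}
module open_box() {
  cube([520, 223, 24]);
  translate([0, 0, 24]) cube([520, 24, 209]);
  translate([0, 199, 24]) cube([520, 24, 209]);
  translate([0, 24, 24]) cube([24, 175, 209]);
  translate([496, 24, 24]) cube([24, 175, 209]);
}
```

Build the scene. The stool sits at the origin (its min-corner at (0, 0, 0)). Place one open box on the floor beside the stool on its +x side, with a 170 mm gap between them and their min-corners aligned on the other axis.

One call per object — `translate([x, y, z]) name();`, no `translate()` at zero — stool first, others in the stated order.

stool();
translate([479, 0, 0]) open_box();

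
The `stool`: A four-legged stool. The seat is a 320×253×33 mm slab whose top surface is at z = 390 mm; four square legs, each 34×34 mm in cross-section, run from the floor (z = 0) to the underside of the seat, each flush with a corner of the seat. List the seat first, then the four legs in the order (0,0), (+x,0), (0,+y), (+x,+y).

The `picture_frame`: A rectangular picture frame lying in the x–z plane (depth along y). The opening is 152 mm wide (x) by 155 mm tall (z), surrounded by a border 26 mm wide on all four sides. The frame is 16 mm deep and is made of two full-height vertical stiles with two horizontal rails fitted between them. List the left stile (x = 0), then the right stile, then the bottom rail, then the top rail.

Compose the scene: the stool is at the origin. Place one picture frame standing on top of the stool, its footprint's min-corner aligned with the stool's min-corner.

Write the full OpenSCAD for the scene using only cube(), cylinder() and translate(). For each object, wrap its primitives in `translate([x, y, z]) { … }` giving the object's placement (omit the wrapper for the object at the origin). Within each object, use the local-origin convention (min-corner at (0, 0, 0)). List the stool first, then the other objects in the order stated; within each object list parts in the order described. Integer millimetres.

translate([0, 0, 357]) cube([320, 253, 33]);
cube([34, 34, 357]);
translate([286, 0, 0]) cube([34, 34, 357]);
translate([0, 219, 0]) cube([34, 34, 357]);
translate([286, 219, 0]) cube([34, 34, 357]);
translate([0, 0, 390]) {
  cube([26, 16, 207]);
  translate([178, 0, 0]) cube([26, 16, 207]);
  translate([26, 0, 0]) cube([152, 16, 26]);
  translate([26, 0, 181]) cube([152, 16, 26]);
}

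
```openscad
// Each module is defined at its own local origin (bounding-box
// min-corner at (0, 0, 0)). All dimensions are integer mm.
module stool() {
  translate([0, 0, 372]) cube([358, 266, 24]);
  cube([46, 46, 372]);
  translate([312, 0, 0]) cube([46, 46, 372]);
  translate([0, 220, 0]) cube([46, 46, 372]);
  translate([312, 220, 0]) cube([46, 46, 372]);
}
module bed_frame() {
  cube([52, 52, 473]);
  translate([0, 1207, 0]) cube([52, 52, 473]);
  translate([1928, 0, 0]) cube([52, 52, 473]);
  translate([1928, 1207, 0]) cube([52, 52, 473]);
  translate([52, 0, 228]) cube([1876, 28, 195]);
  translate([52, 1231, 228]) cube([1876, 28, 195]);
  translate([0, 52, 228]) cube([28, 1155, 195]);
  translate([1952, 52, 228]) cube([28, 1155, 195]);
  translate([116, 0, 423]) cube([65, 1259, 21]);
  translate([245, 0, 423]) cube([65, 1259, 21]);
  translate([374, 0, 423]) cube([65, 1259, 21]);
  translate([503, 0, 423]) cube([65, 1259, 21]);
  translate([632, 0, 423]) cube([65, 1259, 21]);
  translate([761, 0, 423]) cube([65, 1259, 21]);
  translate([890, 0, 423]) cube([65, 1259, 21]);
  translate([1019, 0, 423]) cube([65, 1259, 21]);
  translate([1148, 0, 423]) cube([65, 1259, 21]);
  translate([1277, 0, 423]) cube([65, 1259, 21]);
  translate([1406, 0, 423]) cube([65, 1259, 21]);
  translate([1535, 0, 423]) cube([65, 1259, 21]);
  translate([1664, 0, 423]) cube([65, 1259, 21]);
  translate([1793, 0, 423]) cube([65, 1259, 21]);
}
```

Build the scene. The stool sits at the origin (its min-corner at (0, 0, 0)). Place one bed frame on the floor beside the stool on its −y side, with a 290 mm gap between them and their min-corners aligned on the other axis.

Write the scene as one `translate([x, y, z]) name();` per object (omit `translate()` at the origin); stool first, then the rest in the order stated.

stool();
translate([0, -1549, 0]) bed_frame();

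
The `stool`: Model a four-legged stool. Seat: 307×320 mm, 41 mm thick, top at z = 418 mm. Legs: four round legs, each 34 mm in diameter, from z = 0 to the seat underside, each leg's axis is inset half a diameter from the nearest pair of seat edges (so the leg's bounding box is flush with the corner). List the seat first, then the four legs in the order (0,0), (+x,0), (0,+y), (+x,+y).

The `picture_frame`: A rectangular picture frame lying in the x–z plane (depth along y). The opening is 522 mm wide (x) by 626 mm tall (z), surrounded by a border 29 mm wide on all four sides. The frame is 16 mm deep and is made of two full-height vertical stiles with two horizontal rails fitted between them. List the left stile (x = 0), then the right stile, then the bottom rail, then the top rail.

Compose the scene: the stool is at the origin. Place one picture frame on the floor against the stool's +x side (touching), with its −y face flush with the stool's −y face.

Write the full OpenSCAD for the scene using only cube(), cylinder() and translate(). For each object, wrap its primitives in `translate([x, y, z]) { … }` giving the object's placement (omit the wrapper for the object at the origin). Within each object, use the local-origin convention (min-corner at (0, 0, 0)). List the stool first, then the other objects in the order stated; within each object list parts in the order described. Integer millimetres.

translate([0, 0, 377]) cube([307, 320, 41]);
translate([17, 17, 0]) cylinder(h = 377, r = 17);
translate([290, 17, 0]) cylinder(h = 377, r = 17);
translate([17, 303, 0]) cylinder(h = 377, r = 17);
translate([290, 303, 0]) cylinder(h = 377, r = 17);
translate([307, 0, 0]) {
  cube([29, 16, 684]);
  translate([551, 0, 0]) cube([29, 16, 684]);
  translate([29, 0, 0]) cube([522, 16, 29]);
  translate([29, 0, 655]) cube([522, 16, 29]);
}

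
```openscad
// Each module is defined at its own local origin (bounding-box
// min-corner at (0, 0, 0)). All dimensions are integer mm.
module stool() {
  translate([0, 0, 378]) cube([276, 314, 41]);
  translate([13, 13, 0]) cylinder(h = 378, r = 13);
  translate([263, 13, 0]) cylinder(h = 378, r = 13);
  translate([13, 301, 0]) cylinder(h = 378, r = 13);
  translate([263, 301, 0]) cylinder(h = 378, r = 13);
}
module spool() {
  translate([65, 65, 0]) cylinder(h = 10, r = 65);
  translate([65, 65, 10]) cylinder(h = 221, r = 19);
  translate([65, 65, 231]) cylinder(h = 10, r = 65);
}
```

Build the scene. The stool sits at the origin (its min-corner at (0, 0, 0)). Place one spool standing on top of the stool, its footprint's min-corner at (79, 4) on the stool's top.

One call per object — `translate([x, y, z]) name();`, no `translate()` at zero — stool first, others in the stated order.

stool();
translate([79, 4, 419]) spool();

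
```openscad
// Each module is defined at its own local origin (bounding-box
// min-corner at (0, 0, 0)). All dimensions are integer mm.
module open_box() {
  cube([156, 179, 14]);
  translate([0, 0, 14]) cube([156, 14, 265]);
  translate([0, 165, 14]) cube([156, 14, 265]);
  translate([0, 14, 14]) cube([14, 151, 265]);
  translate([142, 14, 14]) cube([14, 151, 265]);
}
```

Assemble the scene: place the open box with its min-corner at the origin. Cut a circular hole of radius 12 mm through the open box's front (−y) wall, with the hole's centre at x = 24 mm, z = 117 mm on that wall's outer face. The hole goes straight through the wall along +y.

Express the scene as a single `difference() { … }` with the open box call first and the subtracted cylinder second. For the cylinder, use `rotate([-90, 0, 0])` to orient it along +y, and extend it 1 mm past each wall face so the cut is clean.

difference() {
  open_box();
  translate([24, -1, 117]) rotate([-90, 0, 0]) cylinder(h = 16, r = 12);
}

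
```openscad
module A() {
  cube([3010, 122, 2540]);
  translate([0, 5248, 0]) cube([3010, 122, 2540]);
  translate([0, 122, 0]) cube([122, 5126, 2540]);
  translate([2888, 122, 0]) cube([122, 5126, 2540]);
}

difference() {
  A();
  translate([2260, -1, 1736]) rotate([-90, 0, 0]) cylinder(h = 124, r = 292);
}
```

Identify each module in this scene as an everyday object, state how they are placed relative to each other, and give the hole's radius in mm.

A is a house frame. The house frame has a circular hole through its front wall. The hole's radius is 292 mm.

The subtracted cylinder has r = 292 mm.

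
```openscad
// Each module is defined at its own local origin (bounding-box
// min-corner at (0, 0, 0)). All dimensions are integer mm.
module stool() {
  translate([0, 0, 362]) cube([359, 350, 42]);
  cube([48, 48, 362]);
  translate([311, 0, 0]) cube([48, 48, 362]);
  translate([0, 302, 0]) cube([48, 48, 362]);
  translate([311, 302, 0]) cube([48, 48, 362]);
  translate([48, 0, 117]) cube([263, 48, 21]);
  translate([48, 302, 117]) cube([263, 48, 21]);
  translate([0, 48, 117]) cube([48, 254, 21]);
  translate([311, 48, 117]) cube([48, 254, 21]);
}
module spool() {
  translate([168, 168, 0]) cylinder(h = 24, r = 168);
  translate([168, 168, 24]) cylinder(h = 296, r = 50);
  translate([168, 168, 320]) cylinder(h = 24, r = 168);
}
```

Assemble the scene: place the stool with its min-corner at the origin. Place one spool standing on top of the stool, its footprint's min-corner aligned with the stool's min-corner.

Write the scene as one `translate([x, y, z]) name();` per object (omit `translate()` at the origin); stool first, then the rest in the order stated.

stool();
translate([0, 0, 404]) spool();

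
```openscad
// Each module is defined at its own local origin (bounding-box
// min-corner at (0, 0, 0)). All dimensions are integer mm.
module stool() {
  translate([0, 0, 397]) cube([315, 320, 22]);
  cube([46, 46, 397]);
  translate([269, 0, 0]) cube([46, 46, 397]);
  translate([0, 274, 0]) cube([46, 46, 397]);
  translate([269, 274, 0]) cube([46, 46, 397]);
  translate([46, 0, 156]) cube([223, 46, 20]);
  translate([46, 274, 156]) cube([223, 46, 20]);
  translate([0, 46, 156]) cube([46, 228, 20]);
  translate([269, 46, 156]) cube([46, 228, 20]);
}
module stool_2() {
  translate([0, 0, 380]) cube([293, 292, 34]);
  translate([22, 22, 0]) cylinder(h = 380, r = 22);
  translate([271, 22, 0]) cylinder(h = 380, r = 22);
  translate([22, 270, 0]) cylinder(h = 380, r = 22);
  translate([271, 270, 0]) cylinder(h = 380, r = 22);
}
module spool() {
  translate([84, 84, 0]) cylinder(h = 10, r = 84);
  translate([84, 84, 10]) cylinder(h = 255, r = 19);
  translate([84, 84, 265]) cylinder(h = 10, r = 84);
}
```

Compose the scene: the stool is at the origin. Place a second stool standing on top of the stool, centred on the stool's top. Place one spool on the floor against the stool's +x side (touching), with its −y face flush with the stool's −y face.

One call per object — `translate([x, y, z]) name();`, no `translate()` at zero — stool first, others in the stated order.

stool();
translate([11, 14, 419]) stool_2();
translate([315, 0, 0]) spool();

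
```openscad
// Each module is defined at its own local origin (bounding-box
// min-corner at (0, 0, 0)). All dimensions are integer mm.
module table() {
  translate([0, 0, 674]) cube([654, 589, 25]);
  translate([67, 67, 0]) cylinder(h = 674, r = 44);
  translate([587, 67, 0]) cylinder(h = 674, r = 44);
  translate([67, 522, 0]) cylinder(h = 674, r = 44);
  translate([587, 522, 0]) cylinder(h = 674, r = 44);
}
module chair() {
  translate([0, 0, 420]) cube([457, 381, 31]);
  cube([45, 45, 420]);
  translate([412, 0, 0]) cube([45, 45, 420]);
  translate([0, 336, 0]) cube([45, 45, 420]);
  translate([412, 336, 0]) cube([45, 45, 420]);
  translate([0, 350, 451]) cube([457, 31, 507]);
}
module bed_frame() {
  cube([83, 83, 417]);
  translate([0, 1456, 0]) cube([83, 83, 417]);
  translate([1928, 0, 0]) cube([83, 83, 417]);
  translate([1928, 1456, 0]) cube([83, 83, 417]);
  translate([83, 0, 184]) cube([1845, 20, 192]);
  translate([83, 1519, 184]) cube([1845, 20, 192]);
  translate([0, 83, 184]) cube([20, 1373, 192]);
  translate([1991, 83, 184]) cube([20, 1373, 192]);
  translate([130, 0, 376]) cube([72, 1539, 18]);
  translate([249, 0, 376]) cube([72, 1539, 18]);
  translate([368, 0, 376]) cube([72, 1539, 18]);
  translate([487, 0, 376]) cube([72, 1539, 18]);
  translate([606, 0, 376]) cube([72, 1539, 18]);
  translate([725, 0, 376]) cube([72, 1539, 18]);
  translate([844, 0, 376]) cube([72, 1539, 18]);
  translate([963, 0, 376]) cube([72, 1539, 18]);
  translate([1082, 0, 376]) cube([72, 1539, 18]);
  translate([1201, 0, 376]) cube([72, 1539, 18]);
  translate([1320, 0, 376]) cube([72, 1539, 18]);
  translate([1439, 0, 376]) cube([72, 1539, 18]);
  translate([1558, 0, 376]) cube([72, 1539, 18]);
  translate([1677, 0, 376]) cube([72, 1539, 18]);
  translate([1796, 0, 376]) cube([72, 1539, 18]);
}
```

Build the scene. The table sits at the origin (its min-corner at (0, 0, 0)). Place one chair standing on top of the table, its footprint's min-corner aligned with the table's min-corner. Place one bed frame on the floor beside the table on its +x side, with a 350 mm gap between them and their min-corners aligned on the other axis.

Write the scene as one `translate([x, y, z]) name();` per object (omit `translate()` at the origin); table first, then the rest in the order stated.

table();
translate([0, 0, 699]) chair();
translate([1004, 0, 0]) bed_frame();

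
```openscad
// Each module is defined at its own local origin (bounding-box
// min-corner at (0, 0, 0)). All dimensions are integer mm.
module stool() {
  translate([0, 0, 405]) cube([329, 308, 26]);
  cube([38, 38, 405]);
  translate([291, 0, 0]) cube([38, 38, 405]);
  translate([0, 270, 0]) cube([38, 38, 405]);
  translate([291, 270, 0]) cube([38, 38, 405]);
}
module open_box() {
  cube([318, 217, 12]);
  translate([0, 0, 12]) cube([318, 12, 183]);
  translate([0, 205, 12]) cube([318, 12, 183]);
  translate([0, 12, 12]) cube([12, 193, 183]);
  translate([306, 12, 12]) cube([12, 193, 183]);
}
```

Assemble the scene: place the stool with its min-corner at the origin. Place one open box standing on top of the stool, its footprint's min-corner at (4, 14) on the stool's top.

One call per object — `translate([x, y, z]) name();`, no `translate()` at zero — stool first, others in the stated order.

stool();
translate([4, 14, 431]) open_box();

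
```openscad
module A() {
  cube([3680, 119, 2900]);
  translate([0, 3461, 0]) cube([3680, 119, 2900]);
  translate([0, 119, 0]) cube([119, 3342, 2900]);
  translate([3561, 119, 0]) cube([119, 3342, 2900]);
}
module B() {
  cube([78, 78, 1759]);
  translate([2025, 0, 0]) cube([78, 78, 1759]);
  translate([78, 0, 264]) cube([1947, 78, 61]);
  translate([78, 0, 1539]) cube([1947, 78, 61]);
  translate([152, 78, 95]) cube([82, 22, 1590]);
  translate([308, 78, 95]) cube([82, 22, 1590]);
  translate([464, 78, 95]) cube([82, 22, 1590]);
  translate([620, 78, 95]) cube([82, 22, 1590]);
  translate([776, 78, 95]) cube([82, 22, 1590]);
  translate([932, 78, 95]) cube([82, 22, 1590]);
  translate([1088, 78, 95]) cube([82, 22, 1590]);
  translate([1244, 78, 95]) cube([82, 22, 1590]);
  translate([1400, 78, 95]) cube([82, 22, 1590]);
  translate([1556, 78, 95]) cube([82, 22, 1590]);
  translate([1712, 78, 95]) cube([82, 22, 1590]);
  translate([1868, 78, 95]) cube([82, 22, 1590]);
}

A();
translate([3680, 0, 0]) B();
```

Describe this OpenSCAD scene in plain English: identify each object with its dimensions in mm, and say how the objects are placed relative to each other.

A is a box-shaped house frame (walls only): outside footprint 3680×3580 mm, wall height 2900 mm, wall thickness 119 mm. The two y-facing walls run the full x-width; the two x-facing walls fit between the inner faces of the y-facing walls.

B is a fence section. Two 78×78 mm posts, 1759 mm tall, stand on the floor with a clear span of 1947 mm between their inner faces. Two horizontal rails of 78×61 mm section span the gap between the posts with their undersides at z = 264 mm and z = 1539 mm, flush with the posts' −y face. 12 pickets, each 82 mm wide, 22 mm thick and 1590 mm tall, are fixed to the +y face of the rails with their bottoms at z = 95 mm, evenly spaced across the span with equal gaps (rounded down to the nearest mm) at the −x end and between each pair — any rounding remainder accumulates at the +x end.

The fence section is against the house frame's +x side, with their −y faces flush.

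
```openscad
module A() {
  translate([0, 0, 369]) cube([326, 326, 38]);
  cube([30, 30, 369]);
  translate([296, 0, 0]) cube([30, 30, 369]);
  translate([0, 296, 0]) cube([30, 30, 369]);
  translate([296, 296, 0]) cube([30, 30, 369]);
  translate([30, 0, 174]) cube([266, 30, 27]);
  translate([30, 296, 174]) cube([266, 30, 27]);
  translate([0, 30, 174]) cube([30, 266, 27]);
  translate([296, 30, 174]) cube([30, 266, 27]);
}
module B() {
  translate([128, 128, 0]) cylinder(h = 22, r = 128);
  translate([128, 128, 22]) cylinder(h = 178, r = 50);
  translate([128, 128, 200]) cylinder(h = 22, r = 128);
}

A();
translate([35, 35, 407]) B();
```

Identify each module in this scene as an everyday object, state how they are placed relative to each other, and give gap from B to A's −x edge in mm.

A is a stool. B is a spool. The spool is on top of the stool, centred. The gap from the spool to the stool's −x edge is 35 mm.

The spool's min-x is at 35; the stool's min-x is 0; gap = 35 mm.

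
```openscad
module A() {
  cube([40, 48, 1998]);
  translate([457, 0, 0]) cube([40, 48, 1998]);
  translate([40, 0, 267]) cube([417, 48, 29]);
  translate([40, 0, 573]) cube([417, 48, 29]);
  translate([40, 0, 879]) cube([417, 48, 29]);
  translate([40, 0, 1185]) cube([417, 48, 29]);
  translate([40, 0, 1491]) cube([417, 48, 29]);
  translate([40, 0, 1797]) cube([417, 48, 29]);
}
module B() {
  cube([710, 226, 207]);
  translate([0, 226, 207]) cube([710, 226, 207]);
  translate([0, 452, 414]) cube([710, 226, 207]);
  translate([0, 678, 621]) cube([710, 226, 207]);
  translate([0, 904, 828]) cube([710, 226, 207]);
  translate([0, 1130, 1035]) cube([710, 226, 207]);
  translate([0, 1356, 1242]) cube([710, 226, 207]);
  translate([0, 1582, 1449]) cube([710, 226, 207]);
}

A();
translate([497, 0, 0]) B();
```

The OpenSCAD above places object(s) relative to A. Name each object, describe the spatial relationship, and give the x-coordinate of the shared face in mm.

A is a ladder. B is a staircase. The staircase is against the ladder's +x side, with their −y faces flush. The x-coordinate of the shared face is 497 mm.

The ladder's +x face and the staircase's −x face are both at x = 497 mm.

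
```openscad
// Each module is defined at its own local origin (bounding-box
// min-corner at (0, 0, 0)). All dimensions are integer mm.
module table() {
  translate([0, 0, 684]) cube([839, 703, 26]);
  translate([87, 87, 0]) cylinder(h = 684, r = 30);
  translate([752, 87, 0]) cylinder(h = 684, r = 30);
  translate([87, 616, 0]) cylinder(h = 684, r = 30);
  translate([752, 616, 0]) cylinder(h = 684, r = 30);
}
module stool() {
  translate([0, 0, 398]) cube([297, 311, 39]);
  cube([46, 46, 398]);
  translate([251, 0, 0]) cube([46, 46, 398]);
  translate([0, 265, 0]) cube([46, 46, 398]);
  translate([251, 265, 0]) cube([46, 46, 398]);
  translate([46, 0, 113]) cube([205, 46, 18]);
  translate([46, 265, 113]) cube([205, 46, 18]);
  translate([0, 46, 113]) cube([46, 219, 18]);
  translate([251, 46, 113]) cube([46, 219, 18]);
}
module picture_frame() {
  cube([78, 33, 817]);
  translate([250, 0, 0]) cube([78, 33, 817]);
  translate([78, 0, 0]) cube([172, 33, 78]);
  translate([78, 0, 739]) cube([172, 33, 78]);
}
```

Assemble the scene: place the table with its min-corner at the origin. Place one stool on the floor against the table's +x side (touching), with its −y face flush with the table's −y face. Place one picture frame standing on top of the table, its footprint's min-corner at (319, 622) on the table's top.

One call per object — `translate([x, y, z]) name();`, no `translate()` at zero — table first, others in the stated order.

table();
translate([839, 0, 0]) stool();
translate([319, 622, 710]) picture_frame();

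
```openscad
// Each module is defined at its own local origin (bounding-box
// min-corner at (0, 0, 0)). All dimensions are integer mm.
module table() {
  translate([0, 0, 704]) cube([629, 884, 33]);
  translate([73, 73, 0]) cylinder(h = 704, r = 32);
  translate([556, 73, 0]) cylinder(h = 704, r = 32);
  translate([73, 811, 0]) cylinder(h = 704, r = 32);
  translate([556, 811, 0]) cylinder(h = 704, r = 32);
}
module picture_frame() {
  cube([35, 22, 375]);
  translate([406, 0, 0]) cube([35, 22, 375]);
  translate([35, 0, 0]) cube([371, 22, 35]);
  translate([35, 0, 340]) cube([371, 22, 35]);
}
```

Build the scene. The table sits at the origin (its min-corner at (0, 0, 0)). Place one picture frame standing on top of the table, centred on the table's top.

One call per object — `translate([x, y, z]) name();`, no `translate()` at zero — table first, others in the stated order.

table();
translate([94, 431, 737]) picture_frame();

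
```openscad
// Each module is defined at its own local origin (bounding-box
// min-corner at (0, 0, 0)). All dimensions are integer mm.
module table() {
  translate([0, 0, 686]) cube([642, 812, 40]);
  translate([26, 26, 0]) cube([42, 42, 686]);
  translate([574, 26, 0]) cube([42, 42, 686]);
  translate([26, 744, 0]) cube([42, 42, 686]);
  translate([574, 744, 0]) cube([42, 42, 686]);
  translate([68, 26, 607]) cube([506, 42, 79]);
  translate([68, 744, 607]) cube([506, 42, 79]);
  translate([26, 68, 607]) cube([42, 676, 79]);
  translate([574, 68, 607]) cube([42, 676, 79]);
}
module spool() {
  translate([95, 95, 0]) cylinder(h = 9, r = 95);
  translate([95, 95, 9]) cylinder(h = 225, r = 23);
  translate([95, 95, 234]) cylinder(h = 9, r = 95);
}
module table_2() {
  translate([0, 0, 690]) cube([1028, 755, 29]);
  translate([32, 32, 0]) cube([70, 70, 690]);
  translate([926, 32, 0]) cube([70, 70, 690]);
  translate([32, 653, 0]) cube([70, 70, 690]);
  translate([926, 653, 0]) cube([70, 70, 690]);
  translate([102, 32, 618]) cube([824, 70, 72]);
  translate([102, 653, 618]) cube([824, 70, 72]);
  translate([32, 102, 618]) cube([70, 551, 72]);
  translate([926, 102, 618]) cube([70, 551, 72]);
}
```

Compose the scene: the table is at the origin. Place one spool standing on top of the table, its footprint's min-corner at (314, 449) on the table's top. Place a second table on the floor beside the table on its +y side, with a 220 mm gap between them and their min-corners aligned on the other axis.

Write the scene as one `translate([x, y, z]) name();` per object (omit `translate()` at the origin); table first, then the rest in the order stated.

table();
translate([314, 449, 726]) spool();
translate([0, 1032, 0]) table_2();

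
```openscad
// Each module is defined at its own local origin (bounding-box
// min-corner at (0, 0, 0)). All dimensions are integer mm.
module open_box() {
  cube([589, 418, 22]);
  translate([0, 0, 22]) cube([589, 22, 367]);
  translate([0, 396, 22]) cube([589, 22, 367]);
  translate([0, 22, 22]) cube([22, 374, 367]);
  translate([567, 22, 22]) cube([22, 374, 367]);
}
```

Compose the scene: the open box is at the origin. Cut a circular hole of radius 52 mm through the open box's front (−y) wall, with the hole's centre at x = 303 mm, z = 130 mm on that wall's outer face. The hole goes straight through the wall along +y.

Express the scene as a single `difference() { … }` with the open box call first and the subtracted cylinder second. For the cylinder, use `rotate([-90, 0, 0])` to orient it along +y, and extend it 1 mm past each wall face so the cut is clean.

difference() {
  open_box();
  translate([303, -1, 130]) rotate([-90, 0, 0]) cylinder(h = 24, r = 52);
}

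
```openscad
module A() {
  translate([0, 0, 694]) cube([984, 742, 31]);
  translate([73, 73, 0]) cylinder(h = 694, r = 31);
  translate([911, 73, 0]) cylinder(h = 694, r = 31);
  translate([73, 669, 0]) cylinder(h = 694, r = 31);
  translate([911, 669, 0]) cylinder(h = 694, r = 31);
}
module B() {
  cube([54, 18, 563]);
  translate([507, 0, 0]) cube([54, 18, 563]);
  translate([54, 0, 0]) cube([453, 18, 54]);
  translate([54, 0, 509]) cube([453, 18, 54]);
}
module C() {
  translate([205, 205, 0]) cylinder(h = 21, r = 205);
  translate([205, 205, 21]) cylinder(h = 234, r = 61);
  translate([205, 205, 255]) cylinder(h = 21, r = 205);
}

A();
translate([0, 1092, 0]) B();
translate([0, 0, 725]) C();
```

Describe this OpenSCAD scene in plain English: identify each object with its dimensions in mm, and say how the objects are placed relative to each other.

A is a table: top 984 mm (x) × 742 mm (y), 31 mm thick, upper face at z = 725 mm, on four round legs of 62 mm diameter, each leg's bounding box inset 42 mm from the nearest pair of top edges, running from z = 0 to the bottom of the top.

B is a picture frame with a 453×455 mm rectangular opening (x by z) and a uniform 54 mm border on every side. Frame depth is 18 mm along y. It is built from two vertical stiles running the full outside height and two horizontal rails spanning the gap between the stiles.

C is a spool: two coaxial disc flanges of radius 205 mm and thickness 21 mm, joined by a core cylinder of radius 61 mm and height 234 mm. The lower flange rests on z = 0 and the three cylinders share a vertical axis.

The picture frame is on the floor beside the table on its +y side. The spool is on top of the table.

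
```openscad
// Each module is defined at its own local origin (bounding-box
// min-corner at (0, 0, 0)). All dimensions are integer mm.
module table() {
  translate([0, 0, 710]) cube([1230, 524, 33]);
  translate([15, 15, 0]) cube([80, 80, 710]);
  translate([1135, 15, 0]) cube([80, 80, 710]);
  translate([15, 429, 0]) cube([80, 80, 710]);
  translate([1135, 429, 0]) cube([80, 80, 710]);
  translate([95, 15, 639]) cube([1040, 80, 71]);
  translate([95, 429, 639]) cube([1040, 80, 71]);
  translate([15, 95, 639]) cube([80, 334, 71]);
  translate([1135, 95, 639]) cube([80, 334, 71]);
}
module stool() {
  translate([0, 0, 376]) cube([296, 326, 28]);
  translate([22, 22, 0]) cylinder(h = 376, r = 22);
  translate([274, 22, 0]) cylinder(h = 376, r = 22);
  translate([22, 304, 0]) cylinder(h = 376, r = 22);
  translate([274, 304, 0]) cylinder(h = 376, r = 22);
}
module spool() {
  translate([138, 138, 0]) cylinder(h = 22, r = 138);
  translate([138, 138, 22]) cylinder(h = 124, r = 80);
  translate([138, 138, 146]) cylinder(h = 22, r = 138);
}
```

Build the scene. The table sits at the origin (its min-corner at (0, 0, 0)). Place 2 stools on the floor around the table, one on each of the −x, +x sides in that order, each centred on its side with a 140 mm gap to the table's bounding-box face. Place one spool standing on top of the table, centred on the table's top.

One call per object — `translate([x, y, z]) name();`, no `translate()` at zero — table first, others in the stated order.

table();
translate([-436, 99, 0]) stool();
translate([1370, 99, 0]) stool();
translate([477, 124, 743]) spool();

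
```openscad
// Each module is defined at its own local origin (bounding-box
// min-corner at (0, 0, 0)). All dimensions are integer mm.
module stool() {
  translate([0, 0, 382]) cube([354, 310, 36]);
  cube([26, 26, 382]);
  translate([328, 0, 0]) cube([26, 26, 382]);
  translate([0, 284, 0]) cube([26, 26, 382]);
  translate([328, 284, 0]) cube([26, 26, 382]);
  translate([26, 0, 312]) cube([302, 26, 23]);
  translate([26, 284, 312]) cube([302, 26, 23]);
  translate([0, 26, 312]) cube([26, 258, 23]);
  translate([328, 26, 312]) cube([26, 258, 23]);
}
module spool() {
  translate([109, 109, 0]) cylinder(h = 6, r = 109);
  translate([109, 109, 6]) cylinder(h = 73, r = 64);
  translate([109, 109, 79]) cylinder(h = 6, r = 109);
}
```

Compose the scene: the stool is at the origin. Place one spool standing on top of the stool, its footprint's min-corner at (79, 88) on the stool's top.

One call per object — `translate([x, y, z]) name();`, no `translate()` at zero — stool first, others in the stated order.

stool();
translate([79, 88, 418]) spool();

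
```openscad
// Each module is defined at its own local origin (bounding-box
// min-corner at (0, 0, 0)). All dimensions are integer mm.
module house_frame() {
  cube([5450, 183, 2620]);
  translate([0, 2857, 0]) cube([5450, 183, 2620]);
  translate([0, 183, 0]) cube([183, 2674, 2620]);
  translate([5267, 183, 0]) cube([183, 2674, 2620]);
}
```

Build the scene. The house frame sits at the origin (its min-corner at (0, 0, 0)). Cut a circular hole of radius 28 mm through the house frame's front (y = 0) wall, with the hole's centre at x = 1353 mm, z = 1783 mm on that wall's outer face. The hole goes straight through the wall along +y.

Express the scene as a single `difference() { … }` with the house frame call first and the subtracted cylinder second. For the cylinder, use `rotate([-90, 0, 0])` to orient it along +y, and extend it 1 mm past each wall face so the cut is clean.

difference() {
  house_frame();
  translate([1353, -1, 1783]) rotate([-90, 0, 0]) cylinder(h = 185, r = 28);
}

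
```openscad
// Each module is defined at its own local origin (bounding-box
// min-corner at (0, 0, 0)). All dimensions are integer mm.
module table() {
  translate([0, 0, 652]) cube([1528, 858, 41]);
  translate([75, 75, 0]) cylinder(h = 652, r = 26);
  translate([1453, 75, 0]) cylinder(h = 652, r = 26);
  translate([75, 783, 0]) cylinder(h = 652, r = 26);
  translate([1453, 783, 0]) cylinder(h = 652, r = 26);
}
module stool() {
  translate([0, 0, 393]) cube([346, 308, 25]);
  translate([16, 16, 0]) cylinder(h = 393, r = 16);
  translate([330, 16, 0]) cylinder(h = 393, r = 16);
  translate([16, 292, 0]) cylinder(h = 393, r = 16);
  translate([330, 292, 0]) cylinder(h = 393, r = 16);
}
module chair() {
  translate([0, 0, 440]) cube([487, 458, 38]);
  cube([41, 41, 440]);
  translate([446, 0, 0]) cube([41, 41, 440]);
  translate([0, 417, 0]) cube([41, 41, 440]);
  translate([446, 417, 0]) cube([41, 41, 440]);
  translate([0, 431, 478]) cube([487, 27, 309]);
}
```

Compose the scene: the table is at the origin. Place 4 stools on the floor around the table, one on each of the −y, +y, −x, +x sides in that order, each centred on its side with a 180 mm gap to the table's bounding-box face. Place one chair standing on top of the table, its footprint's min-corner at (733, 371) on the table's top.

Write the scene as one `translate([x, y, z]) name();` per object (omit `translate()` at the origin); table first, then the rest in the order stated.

table();
translate([591, -488, 0]) stool();
translate([591, 1038, 0]) stool();
translate([-526, 275, 0]) stool();
translate([1708, 275, 0]) stool();
translate([733, 371, 693]) chair();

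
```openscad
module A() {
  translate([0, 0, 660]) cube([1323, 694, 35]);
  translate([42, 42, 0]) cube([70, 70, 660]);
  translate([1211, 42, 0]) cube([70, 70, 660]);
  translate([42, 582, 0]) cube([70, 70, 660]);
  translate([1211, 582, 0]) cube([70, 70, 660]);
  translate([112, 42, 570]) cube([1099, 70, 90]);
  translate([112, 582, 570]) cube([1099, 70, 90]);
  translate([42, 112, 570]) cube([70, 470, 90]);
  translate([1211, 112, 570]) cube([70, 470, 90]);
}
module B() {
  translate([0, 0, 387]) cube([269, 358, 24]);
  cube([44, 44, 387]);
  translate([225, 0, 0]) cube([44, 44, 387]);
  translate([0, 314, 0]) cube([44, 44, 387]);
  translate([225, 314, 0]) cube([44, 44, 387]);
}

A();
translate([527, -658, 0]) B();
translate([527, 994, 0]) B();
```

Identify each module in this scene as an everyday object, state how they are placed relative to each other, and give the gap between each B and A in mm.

A is a table. B is a stool. Two stools sit around the table at the −y, +y sides. The gap between each stool and the table is 300 mm.

Each stool's nearest face is 300 mm from the table's bounding box.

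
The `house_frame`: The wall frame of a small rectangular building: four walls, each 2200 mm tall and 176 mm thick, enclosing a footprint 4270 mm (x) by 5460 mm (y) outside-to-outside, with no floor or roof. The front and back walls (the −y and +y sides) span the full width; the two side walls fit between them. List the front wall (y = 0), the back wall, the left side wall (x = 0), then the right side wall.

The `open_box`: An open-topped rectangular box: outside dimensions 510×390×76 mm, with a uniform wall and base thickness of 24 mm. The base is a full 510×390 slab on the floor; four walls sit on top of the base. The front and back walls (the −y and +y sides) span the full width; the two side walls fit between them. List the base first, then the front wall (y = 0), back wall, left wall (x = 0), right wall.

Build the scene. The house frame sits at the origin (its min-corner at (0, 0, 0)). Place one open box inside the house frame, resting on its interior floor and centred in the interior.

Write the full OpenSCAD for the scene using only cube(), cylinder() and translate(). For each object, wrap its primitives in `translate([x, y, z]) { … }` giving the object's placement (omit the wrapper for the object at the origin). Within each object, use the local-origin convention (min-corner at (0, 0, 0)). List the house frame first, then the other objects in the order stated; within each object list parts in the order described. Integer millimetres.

cube([4270, 176, 2200]);
translate([0, 5284, 0]) cube([4270, 176, 2200]);
translate([0, 176, 0]) cube([176, 5108, 2200]);
translate([4094, 176, 0]) cube([176, 5108, 2200]);
translate([1880, 2535, 0]) {
  cube([510, 390, 24]);
  translate([0, 0, 24]) cube([510, 24, 52]);
  translate([0, 366, 24]) cube([510, 24, 52]);
  translate([0, 24, 24]) cube([24, 342, 52]);
  translate([486, 24, 24]) cube([24, 342, 52]);
}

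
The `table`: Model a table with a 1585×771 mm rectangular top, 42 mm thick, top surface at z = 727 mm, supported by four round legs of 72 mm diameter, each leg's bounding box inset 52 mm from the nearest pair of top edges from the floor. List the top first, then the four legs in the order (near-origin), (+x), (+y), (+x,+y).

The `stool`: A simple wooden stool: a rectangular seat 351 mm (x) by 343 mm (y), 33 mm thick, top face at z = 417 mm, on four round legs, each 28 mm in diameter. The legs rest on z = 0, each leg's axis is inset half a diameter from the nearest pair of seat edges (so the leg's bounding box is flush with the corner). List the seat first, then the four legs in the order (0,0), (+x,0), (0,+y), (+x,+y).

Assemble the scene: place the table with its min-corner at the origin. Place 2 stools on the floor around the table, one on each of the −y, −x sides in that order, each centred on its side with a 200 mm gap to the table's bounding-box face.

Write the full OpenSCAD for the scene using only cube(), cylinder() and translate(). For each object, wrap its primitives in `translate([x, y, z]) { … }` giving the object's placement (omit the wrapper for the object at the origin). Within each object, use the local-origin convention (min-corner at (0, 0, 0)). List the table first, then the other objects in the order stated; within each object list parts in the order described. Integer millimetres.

translate([0, 0, 685]) cube([1585, 771, 42]);
translate([88, 88, 0]) cylinder(h = 685, r = 36);
translate([1497, 88, 0]) cylinder(h = 685, r = 36);
translate([88, 683, 0]) cylinder(h = 685, r = 36);
translate([1497, 683, 0]) cylinder(h = 685, r = 36);
translate([617, -543, 0]) {
  translate([0, 0, 384]) cube([351, 343, 33]);
  translate([14, 14, 0]) cylinder(h = 384, r = 14);
  translate([337, 14, 0]) cylinder(h = 384, r = 14);
  translate([14, 329, 0]) cylinder(h = 384, r = 14);
  translate([337, 329, 0]) cylinder(h = 384, r = 14);
}
translate([-551, 214, 0]) {
  translate([0, 0, 384]) cube([351, 343, 33]);
  translate([14, 14, 0]) cylinder(h = 384, r = 14);
  translate([337, 14, 0]) cylinder(h = 384, r = 14);
  translate([14, 329, 0]) cylinder(h = 384, r = 14);
  translate([337, 329, 0]) cylinder(h = 384, r = 14);
}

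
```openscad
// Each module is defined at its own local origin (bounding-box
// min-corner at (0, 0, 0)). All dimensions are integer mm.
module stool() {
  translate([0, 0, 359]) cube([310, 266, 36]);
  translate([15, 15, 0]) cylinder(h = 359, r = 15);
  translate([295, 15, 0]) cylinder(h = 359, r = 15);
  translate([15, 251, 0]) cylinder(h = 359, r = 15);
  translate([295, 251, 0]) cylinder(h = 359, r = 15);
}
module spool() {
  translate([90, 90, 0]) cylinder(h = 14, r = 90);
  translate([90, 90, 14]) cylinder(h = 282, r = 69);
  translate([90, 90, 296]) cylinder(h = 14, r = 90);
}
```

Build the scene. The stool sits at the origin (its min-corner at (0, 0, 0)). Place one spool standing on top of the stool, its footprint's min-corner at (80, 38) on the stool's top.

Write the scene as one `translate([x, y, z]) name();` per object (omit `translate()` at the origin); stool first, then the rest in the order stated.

stool();
translate([80, 38, 395]) spool();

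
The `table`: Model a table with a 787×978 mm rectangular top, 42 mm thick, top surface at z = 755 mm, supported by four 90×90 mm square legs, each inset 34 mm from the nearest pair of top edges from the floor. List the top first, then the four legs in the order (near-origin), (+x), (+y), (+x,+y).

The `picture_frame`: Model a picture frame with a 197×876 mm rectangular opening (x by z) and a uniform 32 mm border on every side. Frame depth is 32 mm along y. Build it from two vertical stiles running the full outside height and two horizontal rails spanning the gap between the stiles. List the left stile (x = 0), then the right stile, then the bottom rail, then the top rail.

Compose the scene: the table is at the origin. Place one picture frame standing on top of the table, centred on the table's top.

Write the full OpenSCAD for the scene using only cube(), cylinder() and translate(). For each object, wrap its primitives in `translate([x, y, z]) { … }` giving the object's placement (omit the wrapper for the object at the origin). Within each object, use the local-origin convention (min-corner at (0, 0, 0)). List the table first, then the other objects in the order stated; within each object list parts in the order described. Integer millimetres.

translate([0, 0, 713]) cube([787, 978, 42]);
translate([34, 34, 0]) cube([90, 90, 713]);
translate([663, 34, 0]) cube([90, 90, 713]);
translate([34, 854, 0]) cube([90, 90, 713]);
translate([663, 854, 0]) cube([90, 90, 713]);
translate([263, 473, 755]) {
  cube([32, 32, 940]);
  translate([229, 0, 0]) cube([32, 32, 940]);
  translate([32, 0, 0]) cube([197, 32, 32]);
  translate([32, 0, 908]) cube([197, 32, 32]);
}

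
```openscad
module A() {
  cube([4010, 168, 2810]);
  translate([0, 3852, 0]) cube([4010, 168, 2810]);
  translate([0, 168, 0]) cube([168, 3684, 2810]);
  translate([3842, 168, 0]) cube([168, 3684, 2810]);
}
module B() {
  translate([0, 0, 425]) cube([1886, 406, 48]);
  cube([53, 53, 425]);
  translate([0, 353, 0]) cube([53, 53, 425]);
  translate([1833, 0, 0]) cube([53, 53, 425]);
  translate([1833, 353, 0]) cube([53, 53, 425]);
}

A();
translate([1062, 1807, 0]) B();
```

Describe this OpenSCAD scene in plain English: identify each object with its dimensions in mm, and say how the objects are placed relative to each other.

A is a box-shaped house frame (walls only): outside footprint 4010×4020 mm, wall height 2810 mm, wall thickness 168 mm. The two y-facing walls run the full x-width; the two x-facing walls fit between the inner faces of the y-facing walls.

B is a long wooden bench with a 1886 mm (x) × 406 mm (y) seat, 48 mm thick, its top surface 473 mm above the floor. Four 53 mm square legs at the seat corners, flush with the edges, run from z = 0 to the seat underside.

The bench sits inside the house frame, centred.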